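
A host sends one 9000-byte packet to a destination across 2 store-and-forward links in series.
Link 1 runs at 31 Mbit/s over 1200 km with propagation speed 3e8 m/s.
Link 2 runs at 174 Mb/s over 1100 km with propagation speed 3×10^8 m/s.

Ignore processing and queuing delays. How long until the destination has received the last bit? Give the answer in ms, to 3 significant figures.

L = 9000 × 8 = 72000 bits.
Transmission delays (L/R per hop): 2.32258, 0.413793 ms; sum = 2.73637 ms.
Propagation delays (d/s per hop): 4, 3.66667 ms; sum = 7.66667 ms.
End-to-end = 10.4 ms.

10.4 ms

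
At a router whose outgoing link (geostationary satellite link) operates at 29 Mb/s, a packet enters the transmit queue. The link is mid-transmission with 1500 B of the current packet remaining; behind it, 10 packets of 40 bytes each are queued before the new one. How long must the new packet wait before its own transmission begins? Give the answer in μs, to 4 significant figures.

524.1 μs

Each queued packet: L/R = 320/29000000 = 11.0345 μs.
10 queued → 110.345 μs.
Plus remaining 12000 bits of current packet: 413.793 μs.
Queuing delay = 524.1 μs.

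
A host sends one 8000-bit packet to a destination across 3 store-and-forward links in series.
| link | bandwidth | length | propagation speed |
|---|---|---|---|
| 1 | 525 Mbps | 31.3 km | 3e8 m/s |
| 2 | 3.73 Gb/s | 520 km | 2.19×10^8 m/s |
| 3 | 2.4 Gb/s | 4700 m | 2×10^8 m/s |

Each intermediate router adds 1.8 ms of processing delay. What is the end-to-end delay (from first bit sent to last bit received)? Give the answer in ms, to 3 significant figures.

Transmission delays (L/R per hop): 0.0152381, 0.00214477, 0.00333333 ms; sum = 0.0207162 ms.
Propagation delays (d/s per hop): 0.104333, 2.37443, 0.0235 ms; sum = 2.50226 ms.
Processing at 2 router(s): 2 × 1.8 ms = 3.6 ms.
End-to-end = 6.12 ms.

6.12 ms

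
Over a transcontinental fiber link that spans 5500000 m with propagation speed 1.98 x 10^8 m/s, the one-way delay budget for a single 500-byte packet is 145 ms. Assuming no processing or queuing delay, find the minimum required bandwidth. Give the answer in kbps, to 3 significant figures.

L = 4000 bits.
Propagation delay = 5500000 / 198000000 = 27.7778 ms.
Transmission budget = 145 − 27.7778 = 117.222 ms.
R ≥ L / t_tx = 4000 bits / 0.117222 s = 34.1 kbps.

34.1 kbps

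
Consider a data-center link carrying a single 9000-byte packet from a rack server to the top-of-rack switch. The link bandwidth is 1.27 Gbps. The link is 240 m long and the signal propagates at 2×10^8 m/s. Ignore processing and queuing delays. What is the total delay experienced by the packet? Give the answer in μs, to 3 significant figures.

57.9 μs

L = 9000 × 8 = 72000 bits.
Transmission delay = L/R = 72000 / 1270000000 = 56.6929 μs.
Propagation delay = d/s = 240 m / 200000000 m/s = 1.2 μs.
Total = 57.9 μs.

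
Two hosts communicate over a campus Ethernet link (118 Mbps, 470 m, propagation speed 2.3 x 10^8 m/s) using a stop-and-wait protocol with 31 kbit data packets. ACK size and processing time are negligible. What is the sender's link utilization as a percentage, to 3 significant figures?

t_tx = L/R = 31000/118000000 = 0.000262712 s.
t_prop = 470/2.3e+08 = 2.04348e-06 s; RTT = 4.08696e-06 s.
Cycle = t_tx + RTT = 0.000266799 s.
Utilization = t_tx / cycle = 0.000262712/0.000266799 = 98.5 %.

98.5 %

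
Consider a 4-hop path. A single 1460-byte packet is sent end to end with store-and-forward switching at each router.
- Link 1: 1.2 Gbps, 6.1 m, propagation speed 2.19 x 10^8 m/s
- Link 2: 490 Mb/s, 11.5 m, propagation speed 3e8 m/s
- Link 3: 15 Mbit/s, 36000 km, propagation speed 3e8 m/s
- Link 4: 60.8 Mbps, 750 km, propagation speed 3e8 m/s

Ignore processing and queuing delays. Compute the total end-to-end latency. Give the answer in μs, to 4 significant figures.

123500 μs

L = 1460 × 8 = 11680 bits.
Transmission delays (L/R per hop): 9.73333, 23.8367, 778.667, 192.105 μs; sum = 1004.34 μs.
Propagation delays (d/s per hop): 0.0278539, 0.0383333, 120000, 2500 μs; sum = 122500 μs.
End-to-end = 123500 μs.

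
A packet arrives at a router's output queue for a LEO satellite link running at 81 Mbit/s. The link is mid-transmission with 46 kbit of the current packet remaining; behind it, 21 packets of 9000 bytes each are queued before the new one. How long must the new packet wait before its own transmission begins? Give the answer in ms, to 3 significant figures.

19.2 ms

Each queued packet: L/R = 72000/81000000 = 0.888889 ms.
21 queued → 18.6667 ms.
Plus remaining 46000 bits of current packet: 0.567901 ms.
Queuing delay = 19.2 ms.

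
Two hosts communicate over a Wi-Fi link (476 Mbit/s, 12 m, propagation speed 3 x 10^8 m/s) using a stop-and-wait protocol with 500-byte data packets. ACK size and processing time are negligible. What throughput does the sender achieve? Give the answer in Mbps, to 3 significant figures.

472 Mbps

t_tx = L/R = 4000/476000000 = 8.40336e-06 s.
t_prop = 12/300000000 = 4e-08 s; RTT = 8e-08 s.
Cycle = t_tx + RTT = 8.48336e-06 s.
Throughput = L / cycle = 4000 / 8.48336e-06 = 472 Mbps.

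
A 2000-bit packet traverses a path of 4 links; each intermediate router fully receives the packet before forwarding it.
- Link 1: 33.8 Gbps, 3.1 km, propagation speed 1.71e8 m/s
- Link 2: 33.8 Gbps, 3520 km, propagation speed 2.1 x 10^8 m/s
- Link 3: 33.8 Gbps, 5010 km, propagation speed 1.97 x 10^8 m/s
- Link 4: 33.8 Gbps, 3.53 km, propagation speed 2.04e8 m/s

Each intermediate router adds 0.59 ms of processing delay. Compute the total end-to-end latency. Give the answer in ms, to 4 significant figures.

Transmission delay per hop = L/R = 2000/3.38e+10 = 5.91716e-05 ms; 4 hops → 0.000236686 ms.
Propagation delays (d/s per hop): 0.0181287, 16.7619, 25.4315, 0.0173039 ms; sum = 42.2288 ms.
Processing at 3 router(s): 3 × 0.59 ms = 1.77 ms.
End-to-end = 44.00 ms.

44.00 ms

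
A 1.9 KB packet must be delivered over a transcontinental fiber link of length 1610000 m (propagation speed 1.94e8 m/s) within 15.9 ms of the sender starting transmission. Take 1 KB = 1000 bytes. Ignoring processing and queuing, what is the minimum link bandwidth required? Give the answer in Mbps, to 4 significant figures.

L = 15200 bits.
Propagation delay = 1610000 / 194000000 = 8.29897 ms.
Transmission budget = 15.9 − 8.29897 = 7.60103 ms.
R ≥ L / t_tx = 15200 bits / 0.00760103 s = 2.000 Mbps.

2.000 Mbps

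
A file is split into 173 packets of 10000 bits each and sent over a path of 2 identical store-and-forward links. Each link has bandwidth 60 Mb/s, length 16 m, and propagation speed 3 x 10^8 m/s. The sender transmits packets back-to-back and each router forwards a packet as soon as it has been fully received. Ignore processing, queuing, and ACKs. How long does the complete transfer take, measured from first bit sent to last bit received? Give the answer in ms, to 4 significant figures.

29.00 ms

Per-hop transmission t_tx = L/R = 10000/60000000 = 0.166667 ms.
Per-hop propagation t_prop = 16/300000000 = 5.33333e-05 ms.
Pipeline fill: first packet needs 2·t_tx to clear all hops; remaining 172 packets each add one t_tx.
Total = (2+173-1)·t_tx + 2·t_prop = 174·0.166667 + 2·5.33333e-05 = 29.00 ms.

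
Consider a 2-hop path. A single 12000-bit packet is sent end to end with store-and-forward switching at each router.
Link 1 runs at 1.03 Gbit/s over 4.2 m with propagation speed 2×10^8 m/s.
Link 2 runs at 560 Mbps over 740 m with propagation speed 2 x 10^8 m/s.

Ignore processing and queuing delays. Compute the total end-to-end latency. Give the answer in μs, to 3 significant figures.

Transmission delays (L/R per hop): 11.6505, 21.4286 μs; sum = 33.0791 μs.
Propagation delays (d/s per hop): 0.021, 3.7 μs; sum = 3.721 μs.
End-to-end = 36.8 μs.

36.8 μs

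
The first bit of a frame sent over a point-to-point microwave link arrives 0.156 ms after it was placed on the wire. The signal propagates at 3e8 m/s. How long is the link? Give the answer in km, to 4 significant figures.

46.80 km

d = s × t_prop = 300000000 × 0.000156 = 46.80 km.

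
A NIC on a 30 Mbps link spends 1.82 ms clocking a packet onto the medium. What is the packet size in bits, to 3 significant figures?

54600 bits

L = R × t_tx = 30000000 b/s × 0.00182 s = 54600 bits.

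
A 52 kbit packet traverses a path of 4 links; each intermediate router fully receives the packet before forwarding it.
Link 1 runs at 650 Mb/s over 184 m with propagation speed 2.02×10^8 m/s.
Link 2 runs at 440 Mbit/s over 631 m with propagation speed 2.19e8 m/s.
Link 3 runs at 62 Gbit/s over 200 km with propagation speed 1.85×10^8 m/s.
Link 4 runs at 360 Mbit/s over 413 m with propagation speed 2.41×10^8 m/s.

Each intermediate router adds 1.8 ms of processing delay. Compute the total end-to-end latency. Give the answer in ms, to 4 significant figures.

6.830 ms

L = 52000 bits.
Transmission delays (L/R per hop): 0.08, 0.118182, 0.00083871, 0.144444 ms; sum = 0.343465 ms.
Propagation delays (d/s per hop): 0.000910891, 0.00288128, 1.08108, 0.00171369 ms; sum = 1.08659 ms.
Processing at 3 router(s): 3 × 1.8 ms = 5.4 ms.
End-to-end = 6.830 ms.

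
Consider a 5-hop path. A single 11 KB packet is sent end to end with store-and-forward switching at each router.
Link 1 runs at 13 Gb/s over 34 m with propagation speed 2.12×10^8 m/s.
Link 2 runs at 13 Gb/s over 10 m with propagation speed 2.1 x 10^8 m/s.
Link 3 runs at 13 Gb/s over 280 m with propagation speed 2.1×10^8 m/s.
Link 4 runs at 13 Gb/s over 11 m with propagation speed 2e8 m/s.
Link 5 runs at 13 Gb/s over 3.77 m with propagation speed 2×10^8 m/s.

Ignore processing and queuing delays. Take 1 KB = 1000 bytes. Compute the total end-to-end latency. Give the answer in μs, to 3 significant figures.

35.5 μs

L = 88000 bits.
Transmission delay per hop = L/R = 88000/13000000000 = 6.76923 μs; 5 hops → 33.8462 μs.
Propagation delays (d/s per hop): 0.160377, 0.047619, 1.33333, 0.055, 0.01885 μs; sum = 1.61518 μs.
End-to-end = 35.5 μs.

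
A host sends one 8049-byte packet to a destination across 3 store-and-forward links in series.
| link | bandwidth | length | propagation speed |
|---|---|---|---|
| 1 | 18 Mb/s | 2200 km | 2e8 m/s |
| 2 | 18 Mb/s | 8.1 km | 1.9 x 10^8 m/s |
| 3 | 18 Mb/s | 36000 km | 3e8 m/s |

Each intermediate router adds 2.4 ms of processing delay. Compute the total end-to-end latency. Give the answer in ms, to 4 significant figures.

146.6 ms

L = 8049 × 8 = 64392 bits.
Transmission delay per hop = L/R = 64392/18000000 = 3.57733 ms; 3 hops → 10.732 ms.
Propagation delays (d/s per hop): 11, 0.0426316, 120 ms; sum = 131.043 ms.
Processing at 2 router(s): 2 × 2.4 ms = 4.8 ms.
End-to-end = 146.6 ms.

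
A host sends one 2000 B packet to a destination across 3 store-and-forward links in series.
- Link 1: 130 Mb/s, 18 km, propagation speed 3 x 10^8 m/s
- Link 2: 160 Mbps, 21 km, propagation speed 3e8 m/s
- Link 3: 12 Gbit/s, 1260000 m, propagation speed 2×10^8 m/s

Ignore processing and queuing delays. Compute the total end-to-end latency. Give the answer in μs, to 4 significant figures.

L = 2000 × 8 = 16000 bits.
Transmission delays (L/R per hop): 123.077, 100, 1.33333 μs; sum = 224.41 μs.
Propagation delays (d/s per hop): 60, 70, 6300 μs; sum = 6430 μs.
End-to-end = 6654 μs.

6654 μs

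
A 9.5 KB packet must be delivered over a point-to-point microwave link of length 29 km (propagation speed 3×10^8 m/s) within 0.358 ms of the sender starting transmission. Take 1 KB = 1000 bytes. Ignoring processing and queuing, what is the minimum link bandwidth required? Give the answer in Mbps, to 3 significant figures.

291 Mbps

L = 76000 bits.
Propagation delay = 29000 / 300000000 = 0.0966667 ms.
Transmission budget = 0.358 − 0.0966667 = 0.261333 ms.
R ≥ L / t_tx = 76000 bits / 0.000261333 s = 291 Mbps.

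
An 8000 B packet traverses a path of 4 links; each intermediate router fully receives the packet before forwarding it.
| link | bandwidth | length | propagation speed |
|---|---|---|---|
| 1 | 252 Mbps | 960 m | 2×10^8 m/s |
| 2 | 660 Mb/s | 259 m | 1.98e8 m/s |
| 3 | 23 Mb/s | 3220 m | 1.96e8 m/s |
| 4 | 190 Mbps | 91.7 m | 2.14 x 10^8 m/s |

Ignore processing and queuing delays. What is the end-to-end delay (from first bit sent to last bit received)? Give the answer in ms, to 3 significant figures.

3.49 ms

L = 8000 × 8 = 64000 bits.
Transmission delays (L/R per hop): 0.253968, 0.0969697, 2.78261, 0.336842 ms; sum = 3.47039 ms.
Propagation delays (d/s per hop): 0.0048, 0.00130808, 0.0164286, 0.000428505 ms; sum = 0.0229652 ms.
End-to-end = 3.49 ms.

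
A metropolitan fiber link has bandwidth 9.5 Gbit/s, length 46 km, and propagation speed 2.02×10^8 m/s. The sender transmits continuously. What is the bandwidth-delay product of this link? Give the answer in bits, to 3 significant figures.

2160000 bits

Propagation delay = 46000 / 202000000 = 0.000227723 s.
BDP = R × t_prop = 9500000000 × 0.000227723 = 2163370 bits.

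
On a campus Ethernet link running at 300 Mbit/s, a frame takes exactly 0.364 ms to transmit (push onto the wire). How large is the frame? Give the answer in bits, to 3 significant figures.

109000 bits

L = R × t_tx = 300000000 b/s × 0.000364 s = 109200 bits.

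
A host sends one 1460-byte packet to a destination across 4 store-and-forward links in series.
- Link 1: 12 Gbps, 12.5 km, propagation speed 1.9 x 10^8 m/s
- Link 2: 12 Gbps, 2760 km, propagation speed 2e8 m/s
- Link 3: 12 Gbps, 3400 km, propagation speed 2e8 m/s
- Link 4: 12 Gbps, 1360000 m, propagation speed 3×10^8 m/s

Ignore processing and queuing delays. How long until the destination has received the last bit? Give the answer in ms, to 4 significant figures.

L = 1460 × 8 = 11680 bits.
Transmission delay per hop = L/R = 11680/12000000000 = 0.000973333 ms; 4 hops → 0.00389333 ms.
Propagation delays (d/s per hop): 0.0657895, 13.8, 17, 4.53333 ms; sum = 35.3991 ms.
End-to-end = 35.40 ms.

35.40 ms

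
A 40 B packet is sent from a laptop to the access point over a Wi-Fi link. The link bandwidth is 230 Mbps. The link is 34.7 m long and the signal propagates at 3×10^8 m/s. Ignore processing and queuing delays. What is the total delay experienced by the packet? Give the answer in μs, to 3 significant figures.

1.51 μs

L = 40 × 8 = 320 bits.
Transmission delay = L/R = 320 / 230000000 = 1.3913 μs.
Propagation delay = d/s = 34.7 m / 300000000 m/s = 0.115667 μs.
Total = 1.51 μs.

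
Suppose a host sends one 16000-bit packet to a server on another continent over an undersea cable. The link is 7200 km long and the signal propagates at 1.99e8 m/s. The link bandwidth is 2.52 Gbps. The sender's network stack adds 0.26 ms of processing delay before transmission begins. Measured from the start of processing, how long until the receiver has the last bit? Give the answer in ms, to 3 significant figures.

36.4 ms

Transmission delay = L/R = 16000 / 2520000000 = 0.00634921 ms.
Propagation delay = d/s = 7200000 m / 199000000 m/s = 36.1809 ms.
Plus processing delay 0.26 ms = 0.26 ms.
Total = 36.4 ms.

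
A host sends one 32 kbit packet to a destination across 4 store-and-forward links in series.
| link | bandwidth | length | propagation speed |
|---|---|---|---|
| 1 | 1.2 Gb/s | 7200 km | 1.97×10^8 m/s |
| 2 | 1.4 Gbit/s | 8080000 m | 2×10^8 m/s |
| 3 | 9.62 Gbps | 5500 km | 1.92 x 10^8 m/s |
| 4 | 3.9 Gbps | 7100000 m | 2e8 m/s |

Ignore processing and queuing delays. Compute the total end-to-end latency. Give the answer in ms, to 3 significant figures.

141 ms

L = 32000 bits.
Transmission delays (L/R per hop): 0.0266667, 0.0228571, 0.0033264, 0.00820513 ms; sum = 0.0610553 ms.
Propagation delays (d/s per hop): 36.5482, 40.4, 28.6458, 35.5 ms; sum = 141.094 ms.
End-to-end = 141 ms.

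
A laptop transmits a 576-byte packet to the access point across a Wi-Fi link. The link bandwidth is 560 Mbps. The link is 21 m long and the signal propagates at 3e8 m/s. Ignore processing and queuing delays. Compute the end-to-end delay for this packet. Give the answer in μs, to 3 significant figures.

8.30 μs

L = 576 × 8 = 4608 bits.
Transmission delay = L/R = 4608 / 560000000 = 8.22857 μs.
Propagation delay = d/s = 21 m / 300000000 m/s = 0.07 μs.
Total = 8.30 μs.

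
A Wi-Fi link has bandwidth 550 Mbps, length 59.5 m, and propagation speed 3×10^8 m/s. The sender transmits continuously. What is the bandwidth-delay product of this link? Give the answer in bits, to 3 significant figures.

Propagation delay = 59.5 / 300000000 = 1.98333e-07 s.
BDP = R × t_prop = 550000000 × 1.98333e-07 = 109.083 bits.

109 bits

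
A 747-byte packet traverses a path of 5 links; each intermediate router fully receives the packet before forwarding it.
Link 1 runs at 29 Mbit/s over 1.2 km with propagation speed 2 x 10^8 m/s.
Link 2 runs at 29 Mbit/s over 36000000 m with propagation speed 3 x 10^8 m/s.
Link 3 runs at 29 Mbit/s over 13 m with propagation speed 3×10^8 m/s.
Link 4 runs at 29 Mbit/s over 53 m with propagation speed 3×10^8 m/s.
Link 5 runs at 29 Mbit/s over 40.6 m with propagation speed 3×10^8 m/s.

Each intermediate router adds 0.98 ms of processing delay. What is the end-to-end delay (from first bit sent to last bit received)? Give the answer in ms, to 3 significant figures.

L = 747 × 8 = 5976 bits.
Transmission delay per hop = L/R = 5976/29000000 = 0.206069 ms; 5 hops → 1.03034 ms.
Propagation delays (d/s per hop): 0.006, 120, 4.33333e-05, 0.000176667, 0.000135333 ms; sum = 120.006 ms.
Processing at 4 router(s): 4 × 0.98 ms = 3.92 ms.
End-to-end = 125 ms.

125 ms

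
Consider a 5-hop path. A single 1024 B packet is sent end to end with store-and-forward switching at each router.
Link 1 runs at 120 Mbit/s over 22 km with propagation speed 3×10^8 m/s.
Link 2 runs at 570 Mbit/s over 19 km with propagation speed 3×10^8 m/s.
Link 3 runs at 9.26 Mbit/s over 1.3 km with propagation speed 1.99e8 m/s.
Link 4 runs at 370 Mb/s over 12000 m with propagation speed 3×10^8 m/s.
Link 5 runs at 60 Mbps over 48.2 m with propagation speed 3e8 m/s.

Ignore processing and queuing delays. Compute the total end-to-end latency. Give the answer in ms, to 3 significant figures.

L = 1024 × 8 = 8192 bits.
Transmission delays (L/R per hop): 0.0682667, 0.0143719, 0.884665, 0.0221405, 0.136533 ms; sum = 1.12598 ms.
Propagation delays (d/s per hop): 0.0733333, 0.0633333, 0.00653266, 0.04, 0.000160667 ms; sum = 0.18336 ms.
End-to-end = 1.31 ms.

1.31 ms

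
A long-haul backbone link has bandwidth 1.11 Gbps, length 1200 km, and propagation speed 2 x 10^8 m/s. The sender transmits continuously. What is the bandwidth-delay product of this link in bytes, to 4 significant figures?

Propagation delay = 1200000 / 200000000 = 0.006 s.
BDP = R × t_prop = 1110000000 × 0.006 = 6660000 bits.
In bytes: 6660000/8 = 832500 bytes.

832500 bytes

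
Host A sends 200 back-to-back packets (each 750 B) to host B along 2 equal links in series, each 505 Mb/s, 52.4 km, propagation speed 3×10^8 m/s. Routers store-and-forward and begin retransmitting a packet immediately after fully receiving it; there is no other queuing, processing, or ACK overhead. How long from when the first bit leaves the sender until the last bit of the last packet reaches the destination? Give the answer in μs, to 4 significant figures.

Per-hop transmission t_tx = L/R = 6000/505000000 = 11.8812 μs.
Per-hop propagation t_prop = 52400/300000000 = 174.667 μs.
Pipeline fill: first packet needs 2·t_tx to clear all hops; remaining 199 packets each add one t_tx.
Total = (2+200-1)·t_tx + 2·t_prop = 201·11.8812 + 2·174.667 = 2737 μs.

2737 μs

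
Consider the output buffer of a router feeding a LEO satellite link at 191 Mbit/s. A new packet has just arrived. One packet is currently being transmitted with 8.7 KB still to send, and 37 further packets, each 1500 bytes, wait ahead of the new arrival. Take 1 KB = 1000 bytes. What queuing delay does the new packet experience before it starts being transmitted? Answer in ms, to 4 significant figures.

Each queued packet: L/R = 12000/191000000 = 0.0628272 ms.
37 queued → 2.32461 ms.
Plus remaining 69600 bits of current packet: 0.364398 ms.
Queuing delay = 2.689 ms.

2.689 ms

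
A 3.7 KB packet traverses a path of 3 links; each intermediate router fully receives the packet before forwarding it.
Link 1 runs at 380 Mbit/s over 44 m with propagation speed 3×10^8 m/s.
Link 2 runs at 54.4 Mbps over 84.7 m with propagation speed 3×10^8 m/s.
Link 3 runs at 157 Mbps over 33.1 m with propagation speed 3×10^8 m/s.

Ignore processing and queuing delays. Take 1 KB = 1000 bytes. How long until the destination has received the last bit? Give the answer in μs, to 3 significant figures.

811 μs

L = 29600 bits.
Transmission delays (L/R per hop): 77.8947, 544.118, 188.535 μs; sum = 810.547 μs.
Propagation delays (d/s per hop): 0.146667, 0.282333, 0.110333 μs; sum = 0.539333 μs.
End-to-end = 811 μs.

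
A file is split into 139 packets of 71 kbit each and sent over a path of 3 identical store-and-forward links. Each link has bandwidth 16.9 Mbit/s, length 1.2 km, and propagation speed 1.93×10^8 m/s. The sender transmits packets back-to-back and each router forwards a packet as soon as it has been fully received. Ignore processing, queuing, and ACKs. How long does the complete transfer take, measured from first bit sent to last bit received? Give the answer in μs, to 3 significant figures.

592000 μs

Per-hop transmission t_tx = L/R = 71000/16900000 = 4201.18 μs.
Per-hop propagation t_prop = 1200/193000000 = 6.21762 μs.
Pipeline fill: first packet needs 3·t_tx to clear all hops; remaining 138 packets each add one t_tx.
Total = (3+139-1)·t_tx + 3·t_prop = 141·4201.18 + 3·6.21762 = 592000 μs.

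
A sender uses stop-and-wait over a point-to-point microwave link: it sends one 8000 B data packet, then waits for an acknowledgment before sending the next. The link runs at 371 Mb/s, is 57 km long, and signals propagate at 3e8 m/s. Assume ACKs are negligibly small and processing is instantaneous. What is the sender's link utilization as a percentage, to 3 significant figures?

31.2 %

t_tx = L/R = 64000/371000000 = 0.000172507 s.
t_prop = 57000/300000000 = 0.00019 s; RTT = 0.00038 s.
Cycle = t_tx + RTT = 0.000552507 s.
Utilization = t_tx / cycle = 0.000172507/0.000552507 = 31.2 %.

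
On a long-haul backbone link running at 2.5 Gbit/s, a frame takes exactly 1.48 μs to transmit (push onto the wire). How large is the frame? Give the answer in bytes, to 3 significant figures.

L = R × t_tx = 2500000000 b/s × 1.48e-06 s = 3700 bits.
In bytes: 3700 / 8 = 463 bytes.

463 bytes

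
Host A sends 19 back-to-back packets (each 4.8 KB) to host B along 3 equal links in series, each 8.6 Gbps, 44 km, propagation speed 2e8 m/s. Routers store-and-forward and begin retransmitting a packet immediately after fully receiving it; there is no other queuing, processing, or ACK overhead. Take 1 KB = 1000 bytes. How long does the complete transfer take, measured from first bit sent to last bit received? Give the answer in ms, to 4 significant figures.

0.7538 ms

Per-hop transmission t_tx = L/R = 38400/8600000000 = 0.00446512 ms.
Per-hop propagation t_prop = 44000/200000000 = 0.22 ms.
Pipeline fill: first packet needs 3·t_tx to clear all hops; remaining 18 packets each add one t_tx.
Total = (3+19-1)·t_tx + 3·t_prop = 21·0.00446512 + 3·0.22 = 0.7538 ms.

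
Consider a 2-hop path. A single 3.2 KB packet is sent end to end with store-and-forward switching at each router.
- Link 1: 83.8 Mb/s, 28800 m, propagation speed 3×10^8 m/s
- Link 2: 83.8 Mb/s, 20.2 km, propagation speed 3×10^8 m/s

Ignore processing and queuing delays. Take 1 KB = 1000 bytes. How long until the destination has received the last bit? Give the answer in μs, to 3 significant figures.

774 μs

L = 25600 bits.
Transmission delay per hop = L/R = 25600/83800000 = 305.489 μs; 2 hops → 610.979 μs.
Propagation delays (d/s per hop): 96, 67.3333 μs; sum = 163.333 μs.
End-to-end = 774 μs.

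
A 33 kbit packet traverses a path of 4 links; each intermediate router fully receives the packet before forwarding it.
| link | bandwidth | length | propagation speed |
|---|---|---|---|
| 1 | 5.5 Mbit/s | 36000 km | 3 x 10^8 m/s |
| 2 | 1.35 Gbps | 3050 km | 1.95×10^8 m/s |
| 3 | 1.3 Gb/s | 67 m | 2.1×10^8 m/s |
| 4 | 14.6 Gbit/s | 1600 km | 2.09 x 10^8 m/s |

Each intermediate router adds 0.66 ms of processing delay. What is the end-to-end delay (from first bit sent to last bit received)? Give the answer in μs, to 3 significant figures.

151000 μs

L = 33000 bits.
Transmission delays (L/R per hop): 6000, 24.4444, 25.3846, 2.26027 μs; sum = 6052.09 μs.
Propagation delays (d/s per hop): 120000, 15641, 0.319048, 7655.5 μs; sum = 143297 μs.
Processing at 3 router(s): 3 × 0.66 ms = 1980 μs.
End-to-end = 151000 μs.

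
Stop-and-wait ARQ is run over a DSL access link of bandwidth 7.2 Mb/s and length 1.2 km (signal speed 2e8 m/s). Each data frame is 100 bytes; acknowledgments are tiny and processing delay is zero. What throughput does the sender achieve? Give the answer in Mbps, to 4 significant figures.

6.498 Mbps

t_tx = L/R = 800/7200000 = 0.000111111 s.
t_prop = 1200/200000000 = 6e-06 s; RTT = 1.2e-05 s.
Cycle = t_tx + RTT = 0.000123111 s.
Throughput = L / cycle = 800 / 0.000123111 = 6.498 Mbps.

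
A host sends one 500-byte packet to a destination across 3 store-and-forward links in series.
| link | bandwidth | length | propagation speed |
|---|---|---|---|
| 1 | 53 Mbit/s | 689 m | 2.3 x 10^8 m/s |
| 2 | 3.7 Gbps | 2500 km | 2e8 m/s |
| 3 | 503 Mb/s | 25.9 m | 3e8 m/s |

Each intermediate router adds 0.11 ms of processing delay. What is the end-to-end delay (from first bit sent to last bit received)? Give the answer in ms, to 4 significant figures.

L = 500 × 8 = 4000 bits.
Transmission delays (L/R per hop): 0.0754717, 0.00108108, 0.00795229 ms; sum = 0.0845051 ms.
Propagation delays (d/s per hop): 0.00299565, 12.5, 8.63333e-05 ms; sum = 12.5031 ms.
Processing at 2 router(s): 2 × 0.11 ms = 0.22 ms.
End-to-end = 12.81 ms.

12.81 ms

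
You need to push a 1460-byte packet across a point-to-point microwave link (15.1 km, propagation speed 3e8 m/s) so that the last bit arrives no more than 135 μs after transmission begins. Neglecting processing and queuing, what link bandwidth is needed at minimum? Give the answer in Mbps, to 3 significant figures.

L = 11680 bits.
Propagation delay = 15100 / 300000000 = 50.3333 μs.
Transmission budget = 135 − 50.3333 = 84.6667 μs.
R ≥ L / t_tx = 11680 bits / 8.46667e-05 s = 138 Mbps.

138 Mbps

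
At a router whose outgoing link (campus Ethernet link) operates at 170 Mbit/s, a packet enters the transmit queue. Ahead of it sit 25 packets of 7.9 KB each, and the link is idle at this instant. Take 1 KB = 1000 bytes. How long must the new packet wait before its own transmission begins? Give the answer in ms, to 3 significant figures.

9.29 ms

Each queued packet: L/R = 63200/170000000 = 0.371765 ms.
25 queued → 9.29412 ms.
Queuing delay = 9.29 ms.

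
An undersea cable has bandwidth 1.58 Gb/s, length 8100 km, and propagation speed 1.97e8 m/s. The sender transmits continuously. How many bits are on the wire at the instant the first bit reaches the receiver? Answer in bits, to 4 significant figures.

Propagation delay = 8100000 / 197000000 = 0.0411168 s.
BDP = R × t_prop = 1580000000 × 0.0411168 = 64964500 bits.

64960000 bits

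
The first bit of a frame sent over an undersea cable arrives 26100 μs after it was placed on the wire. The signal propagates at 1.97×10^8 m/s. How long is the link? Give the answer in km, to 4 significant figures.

d = s × t_prop = 197000000 × 0.0261 = 5142 km.

5142 km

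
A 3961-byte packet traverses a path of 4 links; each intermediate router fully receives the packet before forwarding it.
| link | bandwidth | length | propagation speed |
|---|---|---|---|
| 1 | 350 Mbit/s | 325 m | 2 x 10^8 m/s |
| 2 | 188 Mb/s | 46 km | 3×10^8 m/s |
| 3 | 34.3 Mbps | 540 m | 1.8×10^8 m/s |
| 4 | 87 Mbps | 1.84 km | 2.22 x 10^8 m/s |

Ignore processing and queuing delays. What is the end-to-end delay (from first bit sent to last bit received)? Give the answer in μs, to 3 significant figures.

L = 3961 × 8 = 31688 bits.
Transmission delays (L/R per hop): 90.5371, 168.553, 923.848, 364.23 μs; sum = 1547.17 μs.
Propagation delays (d/s per hop): 1.625, 153.333, 3, 8.28829 μs; sum = 166.247 μs.
End-to-end = 1710 μs.

1710 μs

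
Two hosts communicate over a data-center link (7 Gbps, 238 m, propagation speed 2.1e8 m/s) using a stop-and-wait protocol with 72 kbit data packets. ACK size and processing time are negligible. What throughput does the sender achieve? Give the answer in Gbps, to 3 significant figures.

5.74 Gbps

t_tx = L/R = 72000/7000000000 = 1.02857e-05 s.
t_prop = 238/210000000 = 1.13333e-06 s; RTT = 2.26667e-06 s.
Cycle = t_tx + RTT = 1.25524e-05 s.
Throughput = L / cycle = 72000 / 1.25524e-05 = 5.74 Gbps.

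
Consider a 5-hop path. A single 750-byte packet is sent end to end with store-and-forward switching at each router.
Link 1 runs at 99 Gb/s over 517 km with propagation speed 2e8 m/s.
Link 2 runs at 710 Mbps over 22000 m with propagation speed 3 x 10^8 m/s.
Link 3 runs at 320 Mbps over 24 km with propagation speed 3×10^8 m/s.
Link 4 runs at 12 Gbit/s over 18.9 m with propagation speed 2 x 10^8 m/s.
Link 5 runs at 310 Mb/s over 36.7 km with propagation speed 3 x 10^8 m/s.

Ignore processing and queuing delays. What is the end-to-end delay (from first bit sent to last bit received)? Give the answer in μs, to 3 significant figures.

L = 750 × 8 = 6000 bits.
Transmission delays (L/R per hop): 0.0606061, 8.4507, 18.75, 0.5, 19.3548 μs; sum = 47.1161 μs.
Propagation delays (d/s per hop): 2585, 73.3333, 80, 0.0945, 122.333 μs; sum = 2860.76 μs.
End-to-end = 2910 μs.

2910 μs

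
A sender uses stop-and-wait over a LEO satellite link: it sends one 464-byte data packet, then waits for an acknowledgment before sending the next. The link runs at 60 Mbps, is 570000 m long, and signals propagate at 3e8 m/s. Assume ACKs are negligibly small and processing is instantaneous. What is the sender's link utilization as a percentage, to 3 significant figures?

1.60 %

t_tx = L/R = 3712/60000000 = 6.18667e-05 s.
t_prop = 570000/300000000 = 0.0019 s; RTT = 0.0038 s.
Cycle = t_tx + RTT = 0.00386187 s.
Utilization = t_tx / cycle = 6.18667e-05/0.00386187 = 1.60 %.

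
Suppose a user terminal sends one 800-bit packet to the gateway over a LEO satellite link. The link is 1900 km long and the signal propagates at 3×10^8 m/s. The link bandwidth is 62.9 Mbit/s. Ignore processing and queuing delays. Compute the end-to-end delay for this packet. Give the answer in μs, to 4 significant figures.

6346 μs

Transmission delay = L/R = 800 / 62900000 = 12.7186 μs.
Propagation delay = d/s = 1900000 m / 300000000 m/s = 6333.33 μs.
Total = 6346 μs.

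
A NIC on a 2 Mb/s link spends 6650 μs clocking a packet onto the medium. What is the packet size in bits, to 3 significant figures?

L = R × t_tx = 2000000 b/s × 0.00665 s = 13300 bits.

13300 bits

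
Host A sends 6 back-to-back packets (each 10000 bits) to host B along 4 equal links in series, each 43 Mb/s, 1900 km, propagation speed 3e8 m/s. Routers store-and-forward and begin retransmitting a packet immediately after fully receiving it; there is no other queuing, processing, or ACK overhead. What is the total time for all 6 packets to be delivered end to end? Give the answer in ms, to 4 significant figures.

Per-hop transmission t_tx = L/R = 10000/43000000 = 0.232558 ms.
Per-hop propagation t_prop = 1900000/300000000 = 6.33333 ms.
Pipeline fill: first packet needs 4·t_tx to clear all hops; remaining 5 packets each add one t_tx.
Total = (4+6-1)·t_tx + 4·t_prop = 9·0.232558 + 4·6.33333 = 27.43 ms.

27.43 ms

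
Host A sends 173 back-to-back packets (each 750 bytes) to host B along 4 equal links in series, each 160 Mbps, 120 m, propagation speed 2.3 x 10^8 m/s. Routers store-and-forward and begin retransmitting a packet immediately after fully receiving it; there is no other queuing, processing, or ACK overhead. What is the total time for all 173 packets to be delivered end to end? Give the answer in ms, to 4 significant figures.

6.602 ms

Per-hop transmission t_tx = L/R = 6000/160000000 = 0.0375 ms.
Per-hop propagation t_prop = 120/2.3e+08 = 0.000521739 ms.
Pipeline fill: first packet needs 4·t_tx to clear all hops; remaining 172 packets each add one t_tx.
Total = (4+173-1)·t_tx + 4·t_prop = 176·0.0375 + 4·0.000521739 = 6.602 ms.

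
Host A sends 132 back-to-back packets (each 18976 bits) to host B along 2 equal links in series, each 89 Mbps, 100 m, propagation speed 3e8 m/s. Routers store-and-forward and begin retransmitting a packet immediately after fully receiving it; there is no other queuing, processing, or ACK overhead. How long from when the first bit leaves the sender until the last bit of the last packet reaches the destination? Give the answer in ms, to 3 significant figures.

Per-hop transmission t_tx = L/R = 18976/89000000 = 0.213213 ms.
Per-hop propagation t_prop = 100/300000000 = 0.000333333 ms.
Pipeline fill: first packet needs 2·t_tx to clear all hops; remaining 131 packets each add one t_tx.
Total = (2+132-1)·t_tx + 2·t_prop = 133·0.213213 + 2·0.000333333 = 28.4 ms.

28.4 ms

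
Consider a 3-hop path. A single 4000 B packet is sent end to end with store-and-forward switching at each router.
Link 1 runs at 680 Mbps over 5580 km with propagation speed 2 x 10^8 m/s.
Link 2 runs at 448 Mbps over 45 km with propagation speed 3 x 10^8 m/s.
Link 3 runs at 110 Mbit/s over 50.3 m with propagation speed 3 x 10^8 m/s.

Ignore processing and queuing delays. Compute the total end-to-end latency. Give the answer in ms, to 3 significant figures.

L = 4000 × 8 = 32000 bits.
Transmission delays (L/R per hop): 0.0470588, 0.0714286, 0.290909 ms; sum = 0.409396 ms.
Propagation delays (d/s per hop): 27.9, 0.15, 0.000167667 ms; sum = 28.0502 ms.
End-to-end = 28.5 ms.

28.5 ms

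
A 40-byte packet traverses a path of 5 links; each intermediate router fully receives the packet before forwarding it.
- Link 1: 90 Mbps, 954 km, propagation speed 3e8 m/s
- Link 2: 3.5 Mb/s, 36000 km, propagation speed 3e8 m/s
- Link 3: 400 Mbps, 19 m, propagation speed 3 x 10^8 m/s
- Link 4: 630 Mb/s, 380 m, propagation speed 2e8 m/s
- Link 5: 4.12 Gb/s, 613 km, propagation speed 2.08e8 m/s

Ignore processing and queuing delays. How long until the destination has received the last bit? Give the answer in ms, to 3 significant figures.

L = 40 × 8 = 320 bits.
Transmission delays (L/R per hop): 0.00355556, 0.0914286, 0.0008, 0.000507937, 7.76699e-05 ms; sum = 0.0963697 ms.
Propagation delays (d/s per hop): 3.18, 120, 6.33333e-05, 0.0019, 2.94712 ms; sum = 126.129 ms.
End-to-end = 126 ms.

126 ms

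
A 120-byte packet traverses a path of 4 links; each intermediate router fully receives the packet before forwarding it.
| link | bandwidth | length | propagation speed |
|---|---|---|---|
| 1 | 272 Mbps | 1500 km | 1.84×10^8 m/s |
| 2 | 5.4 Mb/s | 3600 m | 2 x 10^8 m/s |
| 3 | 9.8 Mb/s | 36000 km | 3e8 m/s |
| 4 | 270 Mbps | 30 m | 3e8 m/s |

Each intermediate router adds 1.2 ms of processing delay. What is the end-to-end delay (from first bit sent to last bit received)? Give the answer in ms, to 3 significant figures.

L = 120 × 8 = 960 bits.
Transmission delays (L/R per hop): 0.00352941, 0.177778, 0.0979592, 0.00355556 ms; sum = 0.282822 ms.
Propagation delays (d/s per hop): 8.15217, 0.018, 120, 0.0001 ms; sum = 128.17 ms.
Processing at 3 router(s): 3 × 1.2 ms = 3.6 ms.
End-to-end = 132 ms.

132 ms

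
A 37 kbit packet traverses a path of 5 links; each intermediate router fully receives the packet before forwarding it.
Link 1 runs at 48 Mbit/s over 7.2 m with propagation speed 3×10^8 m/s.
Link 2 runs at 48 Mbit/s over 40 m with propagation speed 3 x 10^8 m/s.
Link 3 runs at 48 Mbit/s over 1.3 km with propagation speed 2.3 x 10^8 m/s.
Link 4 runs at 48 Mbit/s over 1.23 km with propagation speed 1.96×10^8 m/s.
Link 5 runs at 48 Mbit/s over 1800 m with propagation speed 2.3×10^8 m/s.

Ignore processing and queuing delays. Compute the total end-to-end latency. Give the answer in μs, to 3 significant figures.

3870 μs

L = 37000 bits.
Transmission delay per hop = L/R = 37000/48000000 = 770.833 μs; 5 hops → 3854.17 μs.
Propagation delays (d/s per hop): 0.024, 0.133333, 5.65217, 6.27551, 7.82609 μs; sum = 19.9111 μs.
End-to-end = 3870 μs.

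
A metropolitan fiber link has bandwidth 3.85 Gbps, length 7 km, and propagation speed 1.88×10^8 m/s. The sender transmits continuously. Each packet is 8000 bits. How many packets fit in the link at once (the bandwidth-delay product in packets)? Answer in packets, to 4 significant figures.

Propagation delay = 7000 / 188000000 = 3.7234e-05 s.
BDP = R × t_prop = 3850000000 × 3.7234e-05 = 143351 bits.
In packets of 8000 bits: 17.92 packets.

17.92 packets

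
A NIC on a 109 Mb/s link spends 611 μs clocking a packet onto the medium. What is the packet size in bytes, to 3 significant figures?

8320 bytes

L = R × t_tx = 109000000 b/s × 0.000611 s = 66599 bits.
In bytes: 66599 / 8 = 8320 bytes.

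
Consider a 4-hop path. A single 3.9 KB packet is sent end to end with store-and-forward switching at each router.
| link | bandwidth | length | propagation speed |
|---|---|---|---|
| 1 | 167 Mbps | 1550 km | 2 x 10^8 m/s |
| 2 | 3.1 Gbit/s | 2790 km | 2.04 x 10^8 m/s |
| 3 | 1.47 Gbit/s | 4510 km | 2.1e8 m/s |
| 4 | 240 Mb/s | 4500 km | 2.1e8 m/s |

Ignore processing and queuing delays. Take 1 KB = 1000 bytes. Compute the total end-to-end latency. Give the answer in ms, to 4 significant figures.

L = 31200 bits.
Transmission delays (L/R per hop): 0.186826, 0.0100645, 0.0212245, 0.13 ms; sum = 0.348115 ms.
Propagation delays (d/s per hop): 7.75, 13.6765, 21.4762, 21.4286 ms; sum = 64.3312 ms.
End-to-end = 64.68 ms.

64.68 ms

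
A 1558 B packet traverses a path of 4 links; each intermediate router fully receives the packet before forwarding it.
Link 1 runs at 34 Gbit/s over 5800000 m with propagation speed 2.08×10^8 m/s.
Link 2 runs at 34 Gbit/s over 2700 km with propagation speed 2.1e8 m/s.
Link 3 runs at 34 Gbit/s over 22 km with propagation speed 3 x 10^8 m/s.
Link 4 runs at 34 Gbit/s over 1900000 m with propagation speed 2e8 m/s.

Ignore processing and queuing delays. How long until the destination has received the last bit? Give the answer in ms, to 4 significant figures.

50.32 ms

L = 1558 × 8 = 12464 bits.
Transmission delay per hop = L/R = 12464/34000000000 = 0.000366588 ms; 4 hops → 0.00146635 ms.
Propagation delays (d/s per hop): 27.8846, 12.8571, 0.0733333, 9.5 ms; sum = 50.3151 ms.
End-to-end = 50.32 ms.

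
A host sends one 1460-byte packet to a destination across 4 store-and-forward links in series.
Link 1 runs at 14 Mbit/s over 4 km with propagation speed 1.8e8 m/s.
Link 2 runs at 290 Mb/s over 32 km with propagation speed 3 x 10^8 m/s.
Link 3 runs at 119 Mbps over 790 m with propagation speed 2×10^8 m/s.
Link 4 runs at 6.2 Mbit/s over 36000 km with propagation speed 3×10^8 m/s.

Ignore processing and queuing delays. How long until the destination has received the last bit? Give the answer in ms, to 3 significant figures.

L = 1460 × 8 = 11680 bits.
Transmission delays (L/R per hop): 0.834286, 0.0402759, 0.0981513, 1.88387 ms; sum = 2.85658 ms.
Propagation delays (d/s per hop): 0.0222222, 0.106667, 0.00395, 120 ms; sum = 120.133 ms.
End-to-end = 123 ms.

123 ms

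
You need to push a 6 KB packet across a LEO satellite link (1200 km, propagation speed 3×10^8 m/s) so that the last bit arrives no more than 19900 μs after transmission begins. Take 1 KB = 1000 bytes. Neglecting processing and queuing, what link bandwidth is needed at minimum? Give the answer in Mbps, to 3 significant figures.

3.02 Mbps

L = 48000 bits.
Propagation delay = 1200000 / 300000000 = 4000 μs.
Transmission budget = 19900 − 4000 = 15900 μs.
R ≥ L / t_tx = 48000 bits / 0.0159 s = 3.02 Mbps.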